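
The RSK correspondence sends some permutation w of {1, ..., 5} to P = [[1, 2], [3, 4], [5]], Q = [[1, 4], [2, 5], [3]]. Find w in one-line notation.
5 3 1 4 2

Reverse the RSK construction: for i from n down to 1, find the cell of Q containing i, remove the entry at that cell from P, and reverse-bump it up through P; the value ejected from row 1 is w(i).

Step i=5: Q has 5 at row 2, column 2; remove 4 from row 2 of P and reverse-bump: 4 enters row 1 and ejects 2. So w(5) = 2. P is now [[1, 4], [3], [5]].
Step i=4: Q has 4 at row 1, column 2; remove that cell from P, ejecting 4. So w(4) = 4. P is now [[1], [3], [5]].
Step i=3: Q has 3 at row 3, column 1; remove 5 from row 3 of P and reverse-bump: 5 enters row 2 and ejects 3; 3 enters row 1 and ejects 1. So w(3) = 1. P is now [[3], [5]].
Step i=2: Q has 2 at row 2, column 1; remove 5 from row 2 of P and reverse-bump: 5 enters row 1 and ejects 3. So w(2) = 3. P is now [[5]].
Step i=1: Q has 1 at row 1, column 1; remove that cell from P, ejecting 5. So w(1) = 5. P is now [].

So w = 5 3 1 4 2.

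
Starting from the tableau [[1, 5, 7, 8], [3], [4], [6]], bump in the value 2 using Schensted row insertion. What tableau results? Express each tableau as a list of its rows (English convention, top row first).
In row 1, 2 replaces 5 (the leftmost entry greater than 2); 5 is bumped to row 2. 5 is appended to row 2. The new tableau is [[1, 2, 7, 8], [3, 5], [4], [6]].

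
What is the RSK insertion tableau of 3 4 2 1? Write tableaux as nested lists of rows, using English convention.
P = [[1, 4], [2], [3]]

Insert 3: appended to row 1. P = [[3]].
Insert 4: appended to row 1. P = [[3, 4]].
Insert 2: 2 bumps 3 from row 1; 3 starts row 2. P = [[2, 4], [3]].
Insert 1: 1 bumps 2 from row 1; 2 bumps 3 from row 2; 3 starts row 3. P = [[1, 4], [2], [3]].

So P = [[1, 4], [2], [3]].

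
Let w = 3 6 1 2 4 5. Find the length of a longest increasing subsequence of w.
4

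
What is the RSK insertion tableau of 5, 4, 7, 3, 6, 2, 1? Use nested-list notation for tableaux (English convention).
P = [[1, 6], [2, 7], [3], [4], [5]]

Insert 5: appended to row 1. P = [[5]].
Insert 4: 4 bumps 5 from row 1; 5 starts row 2. P = [[4], [5]].
Insert 7: appended to row 1. P = [[4, 7], [5]].
Insert 3: 3 bumps 4 from row 1; 4 bumps 5 from row 2; 5 starts row 3. P = [[3, 7], [4], [5]].
Insert 6: 6 bumps 7 from row 1; 7 appends to row 2. P = [[3, 6], [4, 7], [5]].
Insert 2: 2 bumps 3 from row 1; 3 bumps 4 from row 2; 4 bumps 5 from row 3; 5 starts row 4. P = [[2, 6], [3, 7], [4], [5]].
Insert 1: 1 bumps 2 from row 1; 2 bumps 3 from row 2; 3 bumps 4 from row 3; 4 bumps 5 from row 4; 5 starts row 5. P = [[1, 6], [2, 7], [3], [4], [5]].

So P = [[1, 6], [2, 7], [3], [4], [5]].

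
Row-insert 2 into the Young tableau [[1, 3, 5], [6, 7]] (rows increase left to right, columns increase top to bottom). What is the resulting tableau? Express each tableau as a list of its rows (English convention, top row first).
[[1, 2, 5], [3, 7], [6]]

In row 1, 2 replaces 3 (the leftmost entry greater than 2); 3 is bumped to row 2. In row 2, 3 replaces 6 (the leftmost entry greater than 3); 6 is bumped to row 3. 6 starts a new row 3. The new tableau is [[1, 2, 5], [3, 7], [6]].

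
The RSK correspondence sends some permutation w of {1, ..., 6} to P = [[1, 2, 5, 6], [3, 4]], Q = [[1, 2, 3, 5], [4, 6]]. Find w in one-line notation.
3 4 5 1 6 2

Reverse the RSK construction: for i from n down to 1, find the cell of Q containing i, remove the entry at that cell from P, and reverse-bump it up through P; the value ejected from row 1 is w(i).

Step i=6: Q has 6 at row 2, column 2; remove 4 from row 2 of P and reverse-bump: 4 enters row 1 and ejects 2. So w(6) = 2. P is now [[1, 4, 5, 6], [3]].
Step i=5: Q has 5 at row 1, column 4; remove that cell from P, ejecting 6. So w(5) = 6. P is now [[1, 4, 5], [3]].
Step i=4: Q has 4 at row 2, column 1; remove 3 from row 2 of P and reverse-bump: 3 enters row 1 and ejects 1. So w(4) = 1. P is now [[3, 4, 5]].
Step i=3: Q has 3 at row 1, column 3; remove that cell from P, ejecting 5. So w(3) = 5. P is now [[3, 4]].
Step i=2: Q has 2 at row 1, column 2; remove that cell from P, ejecting 4. So w(2) = 4. P is now [[3]].
Step i=1: Q has 1 at row 1, column 1; remove that cell from P, ejecting 3. So w(1) = 3. P is now [].

So w = 3 4 5 1 6 2.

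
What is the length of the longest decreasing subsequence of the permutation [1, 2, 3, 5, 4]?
2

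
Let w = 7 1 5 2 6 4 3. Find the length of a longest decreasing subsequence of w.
4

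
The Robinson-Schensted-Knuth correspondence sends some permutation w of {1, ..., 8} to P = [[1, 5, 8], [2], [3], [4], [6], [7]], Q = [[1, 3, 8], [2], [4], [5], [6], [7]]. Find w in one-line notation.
7 4 6 5 3 2 1 8

Reverse the RSK construction: for i from n down to 1, find the cell of Q containing i, remove the entry at that cell from P, and reverse-bump it up through P; the value ejected from row 1 is w(i).

Step i=8: Q has 8 at row 1, column 3; remove that cell from P, ejecting 8. So w(8) = 8. P is now [[1, 5], [2], [3], [4], [6], [7]].
Step i=7: Q has 7 at row 6, column 1; remove 7 from row 6 of P and reverse-bump: 7 enters row 5 and ejects 6; 6 enters row 4 and ejects 4; 4 enters row 3 and ejects 3; 3 enters row 2 and ejects 2; 2 enters row 1 and ejects 1. So w(7) = 1. P is now [[2, 5], [3], [4], [6], [7]].
Step i=6: Q has 6 at row 5, column 1; remove 7 from row 5 of P and reverse-bump: 7 enters row 4 and ejects 6; 6 enters row 3 and ejects 4; 4 enters row 2 and ejects 3; 3 enters row 1 and ejects 2. So w(6) = 2. P is now [[3, 5], [4], [6], [7]].
Step i=5: Q has 5 at row 4, column 1; remove 7 from row 4 of P and reverse-bump: 7 enters row 3 and ejects 6; 6 enters row 2 and ejects 4; 4 enters row 1 and ejects 3. So w(5) = 3. P is now [[4, 5], [6], [7]].
Step i=4: Q has 4 at row 3, column 1; remove 7 from row 3 of P and reverse-bump: 7 enters row 2 and ejects 6; 6 enters row 1 and ejects 5. So w(4) = 5. P is now [[4, 6], [7]].
Step i=3: Q has 3 at row 1, column 2; remove that cell from P, ejecting 6. So w(3) = 6. P is now [[4], [7]].
Step i=2: Q has 2 at row 2, column 1; remove 7 from row 2 of P and reverse-bump: 7 enters row 1 and ejects 4. So w(2) = 4. P is now [[7]].
Step i=1: Q has 1 at row 1, column 1; remove that cell from P, ejecting 7. So w(1) = 7. P is now [].

So w = 7 4 6 5 3 2 1 8.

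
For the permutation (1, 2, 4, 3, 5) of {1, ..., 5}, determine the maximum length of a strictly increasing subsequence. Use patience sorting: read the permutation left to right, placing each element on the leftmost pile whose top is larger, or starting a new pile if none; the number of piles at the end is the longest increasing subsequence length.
4

1: new pile. tops = [1]
2: new pile. tops = [1, 2]
4: new pile. tops = [1, 2, 4]
3: onto pile 3 (replacing 4). tops = [1, 2, 3]
5: new pile. tops = [1, 2, 3, 5]

4 piles, so the longest increasing subsequence has length 4.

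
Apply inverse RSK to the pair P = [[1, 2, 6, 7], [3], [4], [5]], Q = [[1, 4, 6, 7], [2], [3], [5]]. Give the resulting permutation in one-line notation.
5 4 1 3 2 6 7

Reverse the RSK construction: for i from n down to 1, find the cell of Q containing i, remove the entry at that cell from P, and reverse-bump it up through P; the value ejected from row 1 is w(i).

Step i=7: Q has 7 at row 1, column 4; remove that cell from P, ejecting 7. So w(7) = 7. P is now [[1, 2, 6], [3], [4], [5]].
Step i=6: Q has 6 at row 1, column 3; remove that cell from P, ejecting 6. So w(6) = 6. P is now [[1, 2], [3], [4], [5]].
Step i=5: Q has 5 at row 4, column 1; remove 5 from row 4 of P and reverse-bump: 5 enters row 3 and ejects 4; 4 enters row 2 and ejects 3; 3 enters row 1 and ejects 2. So w(5) = 2. P is now [[1, 3], [4], [5]].
Step i=4: Q has 4 at row 1, column 2; remove that cell from P, ejecting 3. So w(4) = 3. P is now [[1], [4], [5]].
Step i=3: Q has 3 at row 3, column 1; remove 5 from row 3 of P and reverse-bump: 5 enters row 2 and ejects 4; 4 enters row 1 and ejects 1. So w(3) = 1. P is now [[4], [5]].
Step i=2: Q has 2 at row 2, column 1; remove 5 from row 2 of P and reverse-bump: 5 enters row 1 and ejects 4. So w(2) = 4. P is now [[5]].
Step i=1: Q has 1 at row 1, column 1; remove that cell from P, ejecting 5. So w(1) = 5. P is now [].

So w = 5 4 1 3 2 6 7.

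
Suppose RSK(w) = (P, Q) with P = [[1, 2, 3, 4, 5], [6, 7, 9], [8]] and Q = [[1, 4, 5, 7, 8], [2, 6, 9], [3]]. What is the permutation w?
Reverse the RSK construction: for i from n down to 1, find the cell of Q containing i, remove the entry at that cell from P, and reverse-bump it up through P; the value ejected from row 1 is w(i).

Step i=9: Q has 9 at row 2, column 3; remove 9 from row 2 of P and reverse-bump: 9 enters row 1 and ejects 5. So w(9) = 5. P is now [[1, 2, 3, 4, 9], [6, 7], [8]].
Step i=8: Q has 8 at row 1, column 5; remove that cell from P, ejecting 9. So w(8) = 9. P is now [[1, 2, 3, 4], [6, 7], [8]].
Step i=7: Q has 7 at row 1, column 4; remove that cell from P, ejecting 4. So w(7) = 4. P is now [[1, 2, 3], [6, 7], [8]].
Step i=6: Q has 6 at row 2, column 2; remove 7 from row 2 of P and reverse-bump: 7 enters row 1 and ejects 3. So w(6) = 3. P is now [[1, 2, 7], [6], [8]].
Step i=5: Q has 5 at row 1, column 3; remove that cell from P, ejecting 7. So w(5) = 7. P is now [[1, 2], [6], [8]].
Step i=4: Q has 4 at row 1, column 2; remove that cell from P, ejecting 2. So w(4) = 2. P is now [[1], [6], [8]].
Step i=3: Q has 3 at row 3, column 1; remove 8 from row 3 of P and reverse-bump: 8 enters row 2 and ejects 6; 6 enters row 1 and ejects 1. So w(3) = 1. P is now [[6], [8]].
Step i=2: Q has 2 at row 2, column 1; remove 8 from row 2 of P and reverse-bump: 8 enters row 1 and ejects 6. So w(2) = 6. P is now [[8]].
Step i=1: Q has 1 at row 1, column 1; remove that cell from P, ejecting 8. So w(1) = 8. P is now [].

So w = 8 6 1 2 7 3 4 9 5.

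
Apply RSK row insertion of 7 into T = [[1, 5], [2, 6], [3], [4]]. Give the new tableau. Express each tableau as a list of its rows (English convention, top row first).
[[1, 5, 7], [2, 6], [3], [4]]

7 is larger than every entry of row 1, so it is appended to row 1. The new tableau is [[1, 5, 7], [2, 6], [3], [4]].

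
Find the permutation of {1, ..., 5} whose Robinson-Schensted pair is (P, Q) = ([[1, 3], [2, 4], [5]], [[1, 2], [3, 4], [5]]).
Reverse the RSK construction: for i from n down to 1, find the cell of Q containing i, remove the entry at that cell from P, and reverse-bump it up through P; the value ejected from row 1 is w(i).

Step i=5: Q has 5 at row 3, column 1; remove 5 from row 3 of P and reverse-bump: 5 enters row 2 and ejects 4; 4 enters row 1 and ejects 3. So w(5) = 3. P is now [[1, 4], [2, 5]].
Step i=4: Q has 4 at row 2, column 2; remove 5 from row 2 of P and reverse-bump: 5 enters row 1 and ejects 4. So w(4) = 4. P is now [[1, 5], [2]].
Step i=3: Q has 3 at row 2, column 1; remove 2 from row 2 of P and reverse-bump: 2 enters row 1 and ejects 1. So w(3) = 1. P is now [[2, 5]].
Step i=2: Q has 2 at row 1, column 2; remove that cell from P, ejecting 5. So w(2) = 5. P is now [[2]].
Step i=1: Q has 1 at row 1, column 1; remove that cell from P, ejecting 2. So w(1) = 2. P is now [].

So w = 2 5 1 4 3.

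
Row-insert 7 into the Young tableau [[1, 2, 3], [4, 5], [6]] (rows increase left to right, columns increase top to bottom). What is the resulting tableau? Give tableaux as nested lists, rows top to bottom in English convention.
[[1, 2, 3, 7], [4, 5], [6]]

7 is larger than every entry of row 1, so it is appended to row 1. The new tableau is [[1, 2, 3, 7], [4, 5], [6]].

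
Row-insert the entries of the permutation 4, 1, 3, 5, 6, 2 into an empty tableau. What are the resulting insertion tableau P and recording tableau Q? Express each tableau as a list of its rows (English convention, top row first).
Insert each entry of the permutation into P by Schensted row insertion, recording in Q the position of each new cell.

Insert 4: appended to row 1. P = [[4]].
Insert 1: 1 bumps 4 from row 1; 4 starts row 2. P = [[1], [4]].
Insert 3: appended to row 1. P = [[1, 3], [4]].
Insert 5: appended to row 1. P = [[1, 3, 5], [4]].
Insert 6: appended to row 1. P = [[1, 3, 5, 6], [4]].
Insert 2: 2 bumps 3 from row 1; 3 bumps 4 from row 2; 4 starts row 3. P = [[1, 2, 5, 6], [3], [4]].

So P = [[1, 2, 5, 6], [3], [4]], Q = [[1, 3, 4, 5], [2], [6]].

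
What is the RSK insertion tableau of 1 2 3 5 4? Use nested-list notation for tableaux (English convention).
After inserting 1: P = [[1]].
After inserting 2: P = [[1, 2]].
After inserting 3: P = [[1, 2, 3]].
After inserting 5: P = [[1, 2, 3, 5]].
After inserting 4: P = [[1, 2, 3, 4], [5]].

So P = [[1, 2, 3, 4], [5]].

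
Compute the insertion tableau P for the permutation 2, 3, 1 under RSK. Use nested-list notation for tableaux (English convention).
Insert 2: appended to row 1. P = [[2]].
Insert 3: appended to row 1. P = [[2, 3]].
Insert 1: 1 bumps 2 from row 1; 2 starts row 2. P = [[1, 3], [2]].

So P = [[1, 3], [2]].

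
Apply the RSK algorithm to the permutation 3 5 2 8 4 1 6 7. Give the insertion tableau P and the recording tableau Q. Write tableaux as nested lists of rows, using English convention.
Insert each entry of the permutation into P by Schensted row insertion, recording in Q the position of each new cell.

After inserting 3: P = [[3]].
After inserting 5: P = [[3, 5]].
After inserting 2: P = [[2, 5], [3]].
After inserting 8: P = [[2, 5, 8], [3]].
After inserting 4: P = [[2, 4, 8], [3, 5]].
After inserting 1: P = [[1, 4, 8], [2, 5], [3]].
After inserting 6: P = [[1, 4, 6], [2, 5, 8], [3]].
After inserting 7: P = [[1, 4, 6, 7], [2, 5, 8], [3]].

So P = [[1, 4, 6, 7], [2, 5, 8], [3]], Q = [[1, 2, 4, 8], [3, 5, 7], [6]].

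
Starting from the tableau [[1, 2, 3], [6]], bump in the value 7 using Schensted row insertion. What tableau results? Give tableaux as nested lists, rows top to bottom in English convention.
[[1, 2, 3, 7], [6]]

7 is larger than every entry of row 1, so it is appended to row 1. The new tableau is [[1, 2, 3, 7], [6]].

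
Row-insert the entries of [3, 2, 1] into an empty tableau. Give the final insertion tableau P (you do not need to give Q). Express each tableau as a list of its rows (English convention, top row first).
Insert 3: appended to row 1. P = [[3]].
Insert 2: 2 bumps 3 from row 1; 3 starts row 2. P = [[2], [3]].
Insert 1: 1 bumps 2 from row 1; 2 bumps 3 from row 2; 3 starts row 3. P = [[1], [2], [3]].

So P = [[1], [2], [3]].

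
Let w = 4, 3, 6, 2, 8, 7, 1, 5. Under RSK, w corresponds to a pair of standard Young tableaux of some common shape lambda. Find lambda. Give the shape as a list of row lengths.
[3, 2, 2, 1]

Row-insert each entry into an empty tableau.

After inserting 4: P = [[4]].
After inserting 3: P = [[3], [4]].
After inserting 6: P = [[3, 6], [4]].
After inserting 2: P = [[2, 6], [3], [4]].
After inserting 8: P = [[2, 6, 8], [3], [4]].
After inserting 7: P = [[2, 6, 7], [3, 8], [4]].
After inserting 1: P = [[1, 6, 7], [2, 8], [3], [4]].
After inserting 5: P = [[1, 5, 7], [2, 6], [3, 8], [4]].

The final insertion tableau P = [[1, 5, 7], [2, 6], [3, 8], [4]] has shape [3, 2, 2, 1].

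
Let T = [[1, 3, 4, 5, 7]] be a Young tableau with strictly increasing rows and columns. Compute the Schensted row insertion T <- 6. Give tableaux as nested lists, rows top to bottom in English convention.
[[1, 3, 4, 5, 6], [7]]

In row 1, 6 replaces 7 (the leftmost entry greater than 6); 7 is bumped to row 2. 7 starts a new row 2. The new tableau is [[1, 3, 4, 5, 6], [7]].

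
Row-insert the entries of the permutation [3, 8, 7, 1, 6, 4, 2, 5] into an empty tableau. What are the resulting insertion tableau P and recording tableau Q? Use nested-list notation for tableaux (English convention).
Insert each entry of the permutation into P by Schensted row insertion, recording in Q the position of each new cell.

Insert 3: appended to row 1. P = [[3]].
Insert 8: appended to row 1. P = [[3, 8]].
Insert 7: 7 bumps 8 from row 1; 8 starts row 2. P = [[3, 7], [8]].
Insert 1: 1 bumps 3 from row 1; 3 bumps 8 from row 2; 8 starts row 3. P = [[1, 7], [3], [8]].
Insert 6: 6 bumps 7 from row 1; 7 appends to row 2. P = [[1, 6], [3, 7], [8]].
Insert 4: 4 bumps 6 from row 1; 6 bumps 7 from row 2; 7 bumps 8 from row 3; 8 starts row 4. P = [[1, 4], [3, 6], [7], [8]].
Insert 2: 2 bumps 4 from row 1; 4 bumps 6 from row 2; 6 bumps 7 from row 3; 7 bumps 8 from row 4; 8 starts row 5. P = [[1, 2], [3, 4], [6], [7], [8]].
Insert 5: appended to row 1. P = [[1, 2, 5], [3, 4], [6], [7], [8]].

So P = [[1, 2, 5], [3, 4], [6], [7], [8]], Q = [[1, 2, 8], [3, 5], [4], [6], [7]].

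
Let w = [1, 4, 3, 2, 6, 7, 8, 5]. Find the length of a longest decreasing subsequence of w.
3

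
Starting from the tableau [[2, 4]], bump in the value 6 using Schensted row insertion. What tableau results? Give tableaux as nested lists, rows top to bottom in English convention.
[[2, 4, 6]]

6 is larger than every entry of row 1, so it is appended to row 1. The new tableau is [[2, 4, 6]].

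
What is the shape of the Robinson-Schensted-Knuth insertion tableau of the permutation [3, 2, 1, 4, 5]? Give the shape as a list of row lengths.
[3, 1, 1]

Row-insert each entry into an empty tableau.

After inserting 3: P = [[3]].
After inserting 2: P = [[2], [3]].
After inserting 1: P = [[1], [2], [3]].
After inserting 4: P = [[1, 4], [2], [3]].
After inserting 5: P = [[1, 4, 5], [2], [3]].

The final insertion tableau P = [[1, 4, 5], [2], [3]] has shape [3, 1, 1].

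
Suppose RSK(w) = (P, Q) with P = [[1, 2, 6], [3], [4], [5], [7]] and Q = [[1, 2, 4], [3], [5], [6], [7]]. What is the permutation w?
1 7 5 6 4 3 2

Reverse the RSK construction: for i from n down to 1, find the cell of Q containing i, remove the entry at that cell from P, and reverse-bump it up through P; the value ejected from row 1 is w(i).

Step i=7: Q has 7 at row 5, column 1; remove 7 from row 5 of P and reverse-bump: 7 enters row 4 and ejects 5; 5 enters row 3 and ejects 4; 4 enters row 2 and ejects 3; 3 enters row 1 and ejects 2. So w(7) = 2. P is now [[1, 3, 6], [4], [5], [7]].
Step i=6: Q has 6 at row 4, column 1; remove 7 from row 4 of P and reverse-bump: 7 enters row 3 and ejects 5; 5 enters row 2 and ejects 4; 4 enters row 1 and ejects 3. So w(6) = 3. P is now [[1, 4, 6], [5], [7]].
Step i=5: Q has 5 at row 3, column 1; remove 7 from row 3 of P and reverse-bump: 7 enters row 2 and ejects 5; 5 enters row 1 and ejects 4. So w(5) = 4. P is now [[1, 5, 6], [7]].
Step i=4: Q has 4 at row 1, column 3; remove that cell from P, ejecting 6. So w(4) = 6. P is now [[1, 5], [7]].
Step i=3: Q has 3 at row 2, column 1; remove 7 from row 2 of P and reverse-bump: 7 enters row 1 and ejects 5. So w(3) = 5. P is now [[1, 7]].
Step i=2: Q has 2 at row 1, column 2; remove that cell from P, ejecting 7. So w(2) = 7. P is now [[1]].
Step i=1: Q has 1 at row 1, column 1; remove that cell from P, ejecting 1. So w(1) = 1. P is now [].

So w = 1 7 5 6 4 3 2.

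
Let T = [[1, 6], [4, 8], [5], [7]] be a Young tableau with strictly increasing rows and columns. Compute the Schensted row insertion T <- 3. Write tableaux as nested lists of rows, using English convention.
[[1, 3], [4, 6], [5, 8], [7]]

In row 1, 3 replaces 6 (the leftmost entry greater than 3); 6 is bumped to row 2. In row 2, 6 replaces 8 (the leftmost entry greater than 6); 8 is bumped to row 3. 8 is appended to row 3. The new tableau is [[1, 3], [4, 6], [5, 8], [7]].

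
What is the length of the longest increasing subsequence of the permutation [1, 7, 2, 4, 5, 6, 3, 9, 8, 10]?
7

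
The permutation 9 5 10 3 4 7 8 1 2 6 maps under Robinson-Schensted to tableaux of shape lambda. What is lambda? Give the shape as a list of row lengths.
[4, 3, 2, 1]

Row-insert each entry into an empty tableau.

After inserting 9: P = [[9]].
After inserting 5: P = [[5], [9]].
After inserting 10: P = [[5, 10], [9]].
After inserting 3: P = [[3, 10], [5], [9]].
After inserting 4: P = [[3, 4], [5, 10], [9]].
After inserting 7: P = [[3, 4, 7], [5, 10], [9]].
After inserting 8: P = [[3, 4, 7, 8], [5, 10], [9]].
After inserting 1: P = [[1, 4, 7, 8], [3, 10], [5], [9]].
After inserting 2: P = [[1, 2, 7, 8], [3, 4], [5, 10], [9]].
After inserting 6: P = [[1, 2, 6, 8], [3, 4, 7], [5, 10], [9]].

The final insertion tableau P = [[1, 2, 6, 8], [3, 4, 7], [5, 10], [9]] has shape [4, 3, 2, 1].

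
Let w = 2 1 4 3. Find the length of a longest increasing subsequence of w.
2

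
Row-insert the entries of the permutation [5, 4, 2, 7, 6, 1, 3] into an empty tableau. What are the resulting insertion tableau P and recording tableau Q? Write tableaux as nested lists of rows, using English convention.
Insert each entry of the permutation into P by Schensted row insertion, recording in Q the position of each new cell.

Insert 5: appended to row 1. P = [[5]].
Insert 4: 4 bumps 5 from row 1; 5 starts row 2. P = [[4], [5]].
Insert 2: 2 bumps 4 from row 1; 4 bumps 5 from row 2; 5 starts row 3. P = [[2], [4], [5]].
Insert 7: appended to row 1. P = [[2, 7], [4], [5]].
Insert 6: 6 bumps 7 from row 1; 7 appends to row 2. P = [[2, 6], [4, 7], [5]].
Insert 1: 1 bumps 2 from row 1; 2 bumps 4 from row 2; 4 bumps 5 from row 3; 5 starts row 4. P = [[1, 6], [2, 7], [4], [5]].
Insert 3: 3 bumps 6 from row 1; 6 bumps 7 from row 2; 7 appends to row 3. P = [[1, 3], [2, 6], [4, 7], [5]].

So P = [[1, 3], [2, 6], [4, 7], [5]], Q = [[1, 4], [2, 5], [3, 7], [6]].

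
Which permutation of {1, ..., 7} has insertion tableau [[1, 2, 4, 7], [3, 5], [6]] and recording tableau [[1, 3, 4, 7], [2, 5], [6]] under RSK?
Reverse the RSK construction: for i from n down to 1, find the cell of Q containing i, remove the entry at that cell from P, and reverse-bump it up through P; the value ejected from row 1 is w(i).

Step i=7: Q has 7 at row 1, column 4; remove that cell from P, ejecting 7. So w(7) = 7. P is now [[1, 2, 4], [3, 5], [6]].
Step i=6: Q has 6 at row 3, column 1; remove 6 from row 3 of P and reverse-bump: 6 enters row 2 and ejects 5; 5 enters row 1 and ejects 4. So w(6) = 4. P is now [[1, 2, 5], [3, 6]].
Step i=5: Q has 5 at row 2, column 2; remove 6 from row 2 of P and reverse-bump: 6 enters row 1 and ejects 5. So w(5) = 5. P is now [[1, 2, 6], [3]].
Step i=4: Q has 4 at row 1, column 3; remove that cell from P, ejecting 6. So w(4) = 6. P is now [[1, 2], [3]].
Step i=3: Q has 3 at row 1, column 2; remove that cell from P, ejecting 2. So w(3) = 2. P is now [[1], [3]].
Step i=2: Q has 2 at row 2, column 1; remove 3 from row 2 of P and reverse-bump: 3 enters row 1 and ejects 1. So w(2) = 1. P is now [[3]].
Step i=1: Q has 1 at row 1, column 1; remove that cell from P, ejecting 3. So w(1) = 3. P is now [].

So w = 3 1 2 6 5 4 7.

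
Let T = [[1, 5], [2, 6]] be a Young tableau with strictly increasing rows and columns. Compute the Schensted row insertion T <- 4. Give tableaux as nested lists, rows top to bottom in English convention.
In row 1, 4 replaces 5 (the leftmost entry greater than 4); 5 is bumped to row 2. In row 2, 5 replaces 6 (the leftmost entry greater than 5); 6 is bumped to row 3. 6 starts a new row 3. The new tableau is [[1, 4], [2, 5], [6]].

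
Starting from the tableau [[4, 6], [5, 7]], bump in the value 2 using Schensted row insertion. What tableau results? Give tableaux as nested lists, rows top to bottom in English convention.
[[2, 6], [4, 7], [5]]

In row 1, 2 replaces 4 (the leftmost entry greater than 2); 4 is bumped to row 2. In row 2, 4 replaces 5 (the leftmost entry greater than 4); 5 is bumped to row 3. 5 starts a new row 3. The new tableau is [[2, 6], [4, 7], [5]].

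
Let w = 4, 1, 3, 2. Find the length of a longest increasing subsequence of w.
2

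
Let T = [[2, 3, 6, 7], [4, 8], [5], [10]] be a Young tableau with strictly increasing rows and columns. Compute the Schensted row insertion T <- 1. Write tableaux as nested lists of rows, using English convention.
In row 1, 1 replaces 2 (the leftmost entry greater than 1); 2 is bumped to row 2. In row 2, 2 replaces 4 (the leftmost entry greater than 2); 4 is bumped to row 3. In row 3, 4 replaces 5 (the leftmost entry greater than 4); 5 is bumped to row 4. In row 4, 5 replaces 10 (the leftmost entry greater than 5); 10 is bumped to row 5. 10 starts a new row 5. The new tableau is [[1, 3, 6, 7], [2, 8], [4], [5], [10]].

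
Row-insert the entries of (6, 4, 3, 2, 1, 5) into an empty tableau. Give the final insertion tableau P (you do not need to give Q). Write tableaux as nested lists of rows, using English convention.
P = [[1, 5], [2], [3], [4], [6]]

After inserting 6: P = [[6]].
After inserting 4: P = [[4], [6]].
After inserting 3: P = [[3], [4], [6]].
After inserting 2: P = [[2], [3], [4], [6]].
After inserting 1: P = [[1], [2], [3], [4], [6]].
After inserting 5: P = [[1, 5], [2], [3], [4], [6]].

So P = [[1, 5], [2], [3], [4], [6]].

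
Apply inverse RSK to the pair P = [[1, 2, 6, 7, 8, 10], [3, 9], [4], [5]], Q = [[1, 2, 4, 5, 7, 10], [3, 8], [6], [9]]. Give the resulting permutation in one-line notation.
Reverse the RSK construction: for i from n down to 1, find the cell of Q containing i, remove the entry at that cell from P, and reverse-bump it up through P; the value ejected from row 1 is w(i).

Step i=10: Q has 10 at row 1, column 6; remove that cell from P, ejecting 10. So w(10) = 10. P is now [[1, 2, 6, 7, 8], [3, 9], [4], [5]].
Step i=9: Q has 9 at row 4, column 1; remove 5 from row 4 of P and reverse-bump: 5 enters row 3 and ejects 4; 4 enters row 2 and ejects 3; 3 enters row 1 and ejects 2. So w(9) = 2. P is now [[1, 3, 6, 7, 8], [4, 9], [5]].
Step i=8: Q has 8 at row 2, column 2; remove 9 from row 2 of P and reverse-bump: 9 enters row 1 and ejects 8. So w(8) = 8. P is now [[1, 3, 6, 7, 9], [4], [5]].
Step i=7: Q has 7 at row 1, column 5; remove that cell from P, ejecting 9. So w(7) = 9. P is now [[1, 3, 6, 7], [4], [5]].
Step i=6: Q has 6 at row 3, column 1; remove 5 from row 3 of P and reverse-bump: 5 enters row 2 and ejects 4; 4 enters row 1 and ejects 3. So w(6) = 3. P is now [[1, 4, 6, 7], [5]].
Step i=5: Q has 5 at row 1, column 4; remove that cell from P, ejecting 7. So w(5) = 7. P is now [[1, 4, 6], [5]].
Step i=4: Q has 4 at row 1, column 3; remove that cell from P, ejecting 6. So w(4) = 6. P is now [[1, 4], [5]].
Step i=3: Q has 3 at row 2, column 1; remove 5 from row 2 of P and reverse-bump: 5 enters row 1 and ejects 4. So w(3) = 4. P is now [[1, 5]].
Step i=2: Q has 2 at row 1, column 2; remove that cell from P, ejecting 5. So w(2) = 5. P is now [[1]].
Step i=1: Q has 1 at row 1, column 1; remove that cell from P, ejecting 1. So w(1) = 1. P is now [].

So w = 1 5 4 6 7 3 9 8 2 10.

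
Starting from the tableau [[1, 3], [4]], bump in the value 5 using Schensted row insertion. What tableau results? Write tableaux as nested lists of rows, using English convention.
[[1, 3, 5], [4]]

5 is larger than every entry of row 1, so it is appended to row 1. The new tableau is [[1, 3, 5], [4]].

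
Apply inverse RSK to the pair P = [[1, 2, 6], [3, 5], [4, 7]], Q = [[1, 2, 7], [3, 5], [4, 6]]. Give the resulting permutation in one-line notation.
4 7 3 1 5 2 6

Reverse RSK: for i = n, n-1, ..., 1, locate i in Q, remove the corresponding corner cell from P, and reverse-bump its entry up through P; the value ejected from row 1 is w(i).

So w = 4 7 3 1 5 2 6.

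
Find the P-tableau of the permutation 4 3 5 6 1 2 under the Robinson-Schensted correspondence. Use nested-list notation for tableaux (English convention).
Insert 4: appended to row 1. P = [[4]].
Insert 3: 3 bumps 4 from row 1; 4 starts row 2. P = [[3], [4]].
Insert 5: appended to row 1. P = [[3, 5], [4]].
Insert 6: appended to row 1. P = [[3, 5, 6], [4]].
Insert 1: 1 bumps 3 from row 1; 3 bumps 4 from row 2; 4 starts row 3. P = [[1, 5, 6], [3], [4]].
Insert 2: 2 bumps 5 from row 1; 5 appends to row 2. P = [[1, 2, 6], [3, 5], [4]].

So P = [[1, 2, 6], [3, 5], [4]].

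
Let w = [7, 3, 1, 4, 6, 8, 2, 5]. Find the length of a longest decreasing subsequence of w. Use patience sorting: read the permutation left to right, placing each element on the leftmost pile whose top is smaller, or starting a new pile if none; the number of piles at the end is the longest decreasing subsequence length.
3

7: new pile. tops = [7]
3: new pile. tops = [7, 3]
1: new pile. tops = [7, 3, 1]
4: onto pile 2 (replacing 3). tops = [7, 4, 1]
6: onto pile 2 (replacing 4). tops = [7, 6, 1]
8: onto pile 1 (replacing 7). tops = [8, 6, 1]
2: onto pile 3 (replacing 1). tops = [8, 6, 2]
5: onto pile 3 (replacing 2). tops = [8, 6, 5]

3 piles, so the longest decreasing subsequence has length 3.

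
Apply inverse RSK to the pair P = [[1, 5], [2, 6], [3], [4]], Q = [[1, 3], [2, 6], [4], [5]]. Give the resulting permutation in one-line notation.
Reverse the RSK construction: for i from n down to 1, find the cell of Q containing i, remove the entry at that cell from P, and reverse-bump it up through P; the value ejected from row 1 is w(i).

Step i=6: Q has 6 at row 2, column 2; remove 6 from row 2 of P and reverse-bump: 6 enters row 1 and ejects 5. So w(6) = 5. P is now [[1, 6], [2], [3], [4]].
Step i=5: Q has 5 at row 4, column 1; remove 4 from row 4 of P and reverse-bump: 4 enters row 3 and ejects 3; 3 enters row 2 and ejects 2; 2 enters row 1 and ejects 1. So w(5) = 1. P is now [[2, 6], [3], [4]].
Step i=4: Q has 4 at row 3, column 1; remove 4 from row 3 of P and reverse-bump: 4 enters row 2 and ejects 3; 3 enters row 1 and ejects 2. So w(4) = 2. P is now [[3, 6], [4]].
Step i=3: Q has 3 at row 1, column 2; remove that cell from P, ejecting 6. So w(3) = 6. P is now [[3], [4]].
Step i=2: Q has 2 at row 2, column 1; remove 4 from row 2 of P and reverse-bump: 4 enters row 1 and ejects 3. So w(2) = 3. P is now [[4]].
Step i=1: Q has 1 at row 1, column 1; remove that cell from P, ejecting 4. So w(1) = 4. P is now [].

So w = 4 3 6 2 1 5.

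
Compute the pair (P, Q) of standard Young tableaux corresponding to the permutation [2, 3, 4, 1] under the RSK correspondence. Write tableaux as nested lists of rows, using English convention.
P = [[1, 3, 4], [2]], Q = [[1, 2, 3], [4]]

Insert each entry of the permutation into P by Schensted row insertion, recording in Q the position of each new cell.

Insert 2: appended to row 1. P = [[2]].
Insert 3: appended to row 1. P = [[2, 3]].
Insert 4: appended to row 1. P = [[2, 3, 4]].
Insert 1: 1 bumps 2 from row 1; 2 starts row 2. P = [[1, 3, 4], [2]].

So P = [[1, 3, 4], [2]], Q = [[1, 2, 3], [4]].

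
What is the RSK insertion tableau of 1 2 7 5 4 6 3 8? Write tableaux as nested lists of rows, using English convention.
Insert 1: appended to row 1. P = [[1]].
Insert 2: appended to row 1. P = [[1, 2]].
Insert 7: appended to row 1. P = [[1, 2, 7]].
Insert 5: 5 bumps 7 from row 1; 7 starts row 2. P = [[1, 2, 5], [7]].
Insert 4: 4 bumps 5 from row 1; 5 bumps 7 from row 2; 7 starts row 3. P = [[1, 2, 4], [5], [7]].
Insert 6: appended to row 1. P = [[1, 2, 4, 6], [5], [7]].
Insert 3: 3 bumps 4 from row 1; 4 bumps 5 from row 2; 5 bumps 7 from row 3; 7 starts row 4. P = [[1, 2, 3, 6], [4], [5], [7]].
Insert 8: appended to row 1. P = [[1, 2, 3, 6, 8], [4], [5], [7]].

So P = [[1, 2, 3, 6, 8], [4], [5], [7]].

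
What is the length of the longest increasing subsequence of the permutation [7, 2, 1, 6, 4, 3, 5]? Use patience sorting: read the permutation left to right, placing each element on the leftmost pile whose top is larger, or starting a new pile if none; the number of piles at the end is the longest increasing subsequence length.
7: new pile. tops = [7]
2: onto pile 1 (replacing 7). tops = [2]
1: onto pile 1 (replacing 2). tops = [1]
6: new pile. tops = [1, 6]
4: onto pile 2 (replacing 6). tops = [1, 4]
3: onto pile 2 (replacing 4). tops = [1, 3]
5: new pile. tops = [1, 3, 5]

3 piles, so the longest increasing subsequence has length 3.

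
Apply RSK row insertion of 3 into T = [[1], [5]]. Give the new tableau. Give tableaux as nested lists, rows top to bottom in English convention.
[[1, 3], [5]]

3 is larger than every entry of row 1, so it is appended to row 1. The new tableau is [[1, 3], [5]].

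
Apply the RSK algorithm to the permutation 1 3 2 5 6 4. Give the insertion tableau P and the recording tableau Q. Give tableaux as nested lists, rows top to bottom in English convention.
Insert each entry of the permutation into P by Schensted row insertion, recording in Q the position of each new cell.

After inserting 1: P = [[1]].
After inserting 3: P = [[1, 3]].
After inserting 2: P = [[1, 2], [3]].
After inserting 5: P = [[1, 2, 5], [3]].
After inserting 6: P = [[1, 2, 5, 6], [3]].
After inserting 4: P = [[1, 2, 4, 6], [3, 5]].

So P = [[1, 2, 4, 6], [3, 5]], Q = [[1, 2, 4, 5], [3, 6]].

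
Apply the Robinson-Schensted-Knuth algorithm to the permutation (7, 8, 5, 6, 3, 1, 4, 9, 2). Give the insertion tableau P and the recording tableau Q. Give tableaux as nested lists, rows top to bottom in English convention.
Insert each entry of the permutation into P by Schensted row insertion, recording in Q the position of each new cell.

Insert 7: appended to row 1. P = [[7]].
Insert 8: appended to row 1. P = [[7, 8]].
Insert 5: 5 bumps 7 from row 1; 7 starts row 2. P = [[5, 8], [7]].
Insert 6: 6 bumps 8 from row 1; 8 appends to row 2. P = [[5, 6], [7, 8]].
Insert 3: 3 bumps 5 from row 1; 5 bumps 7 from row 2; 7 starts row 3. P = [[3, 6], [5, 8], [7]].
Insert 1: 1 bumps 3 from row 1; 3 bumps 5 from row 2; 5 bumps 7 from row 3; 7 starts row 4. P = [[1, 6], [3, 8], [5], [7]].
Insert 4: 4 bumps 6 from row 1; 6 bumps 8 from row 2; 8 appends to row 3. P = [[1, 4], [3, 6], [5, 8], [7]].
Insert 9: appended to row 1. P = [[1, 4, 9], [3, 6], [5, 8], [7]].
Insert 2: 2 bumps 4 from row 1; 4 bumps 6 from row 2; 6 bumps 8 from row 3; 8 appends to row 4. P = [[1, 2, 9], [3, 4], [5, 6], [7, 8]].

So P = [[1, 2, 9], [3, 4], [5, 6], [7, 8]], Q = [[1, 2, 8], [3, 4], [5, 7], [6, 9]].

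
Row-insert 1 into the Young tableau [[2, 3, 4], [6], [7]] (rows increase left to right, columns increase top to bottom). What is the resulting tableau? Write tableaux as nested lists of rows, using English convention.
[[1, 3, 4], [2], [6], [7]]

In row 1, 1 replaces 2 (the leftmost entry greater than 1); 2 is bumped to row 2. In row 2, 2 replaces 6 (the leftmost entry greater than 2); 6 is bumped to row 3. In row 3, 6 replaces 7 (the leftmost entry greater than 6); 7 is bumped to row 4. 7 starts a new row 4. The new tableau is [[1, 3, 4], [2], [6], [7]].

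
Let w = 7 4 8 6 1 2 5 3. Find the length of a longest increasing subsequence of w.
3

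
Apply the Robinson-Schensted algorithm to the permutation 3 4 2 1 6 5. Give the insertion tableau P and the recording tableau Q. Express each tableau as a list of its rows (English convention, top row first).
Insert each entry of the permutation into P by Schensted row insertion, recording in Q the position of each new cell.

Insert 3: appended to row 1. P = [[3]], Q = [[1]].
Insert 4: appended to row 1. P = [[3, 4]], Q = [[1, 2]].
Insert 2: 2 bumps 3 from row 1; 3 starts row 2. P = [[2, 4], [3]], Q = [[1, 2], [3]].
Insert 1: 1 bumps 2 from row 1; 2 bumps 3 from row 2; 3 starts row 3. P = [[1, 4], [2], [3]], Q = [[1, 2], [3], [4]].
Insert 6: appended to row 1. P = [[1, 4, 6], [2], [3]], Q = [[1, 2, 5], [3], [4]].
Insert 5: 5 bumps 6 from row 1; 6 appends to row 2. P = [[1, 4, 5], [2, 6], [3]], Q = [[1, 2, 5], [3, 6], [4]].

So P = [[1, 4, 5], [2, 6], [3]], Q = [[1, 2, 5], [3, 6], [4]].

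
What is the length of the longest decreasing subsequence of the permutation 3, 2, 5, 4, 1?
3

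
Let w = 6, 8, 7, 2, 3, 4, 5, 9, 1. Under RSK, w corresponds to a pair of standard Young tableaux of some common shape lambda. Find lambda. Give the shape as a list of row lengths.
Row-insert each entry into an empty tableau.

After inserting 6: P = [[6]].
After inserting 8: P = [[6, 8]].
After inserting 7: P = [[6, 7], [8]].
After inserting 2: P = [[2, 7], [6], [8]].
After inserting 3: P = [[2, 3], [6, 7], [8]].
After inserting 4: P = [[2, 3, 4], [6, 7], [8]].
After inserting 5: P = [[2, 3, 4, 5], [6, 7], [8]].
After inserting 9: P = [[2, 3, 4, 5, 9], [6, 7], [8]].
After inserting 1: P = [[1, 3, 4, 5, 9], [2, 7], [6], [8]].

The final insertion tableau P = [[1, 3, 4, 5, 9], [2, 7], [6], [8]] has shape [5, 2, 1, 1].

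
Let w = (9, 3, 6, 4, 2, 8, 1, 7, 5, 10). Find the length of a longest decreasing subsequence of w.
5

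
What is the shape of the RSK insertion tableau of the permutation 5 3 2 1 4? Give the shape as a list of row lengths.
Row-insert each entry into an empty tableau.

After inserting 5: P = [[5]].
After inserting 3: P = [[3], [5]].
After inserting 2: P = [[2], [3], [5]].
After inserting 1: P = [[1], [2], [3], [5]].
After inserting 4: P = [[1, 4], [2], [3], [5]].

The final insertion tableau P = [[1, 4], [2], [3], [5]] has shape [2, 1, 1, 1].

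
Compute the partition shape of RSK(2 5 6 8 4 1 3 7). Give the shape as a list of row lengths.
[4, 3, 1]

Row-insert each entry into an empty tableau.

After inserting 2: P = [[2]].
After inserting 5: P = [[2, 5]].
After inserting 6: P = [[2, 5, 6]].
After inserting 8: P = [[2, 5, 6, 8]].
After inserting 4: P = [[2, 4, 6, 8], [5]].
After inserting 1: P = [[1, 4, 6, 8], [2], [5]].
After inserting 3: P = [[1, 3, 6, 8], [2, 4], [5]].
After inserting 7: P = [[1, 3, 6, 7], [2, 4, 8], [5]].

The final insertion tableau P = [[1, 3, 6, 7], [2, 4, 8], [5]] has shape [4, 3, 1].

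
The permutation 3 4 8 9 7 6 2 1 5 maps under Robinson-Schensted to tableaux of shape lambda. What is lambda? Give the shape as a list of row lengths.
[4, 2, 1, 1, 1]

RSK row insertion gives P = [[1, 4, 5, 9], [2, 6], [3], [7], [8]], which has shape [4, 2, 1, 1, 1].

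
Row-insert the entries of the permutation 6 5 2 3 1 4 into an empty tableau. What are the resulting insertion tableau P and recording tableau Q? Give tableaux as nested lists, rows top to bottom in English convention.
Insert each entry of the permutation into P by Schensted row insertion, recording in Q the position of each new cell.

After inserting 6: P = [[6]].
After inserting 5: P = [[5], [6]].
After inserting 2: P = [[2], [5], [6]].
After inserting 3: P = [[2, 3], [5], [6]].
After inserting 1: P = [[1, 3], [2], [5], [6]].
After inserting 4: P = [[1, 3, 4], [2], [5], [6]].

So P = [[1, 3, 4], [2], [5], [6]], Q = [[1, 4, 6], [2], [3], [5]].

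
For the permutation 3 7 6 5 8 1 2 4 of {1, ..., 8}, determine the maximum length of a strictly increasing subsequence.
3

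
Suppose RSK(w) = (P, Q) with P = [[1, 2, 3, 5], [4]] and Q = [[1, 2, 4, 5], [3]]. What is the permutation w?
1 4 2 3 5

Reverse the RSK construction: for i from n down to 1, find the cell of Q containing i, remove the entry at that cell from P, and reverse-bump it up through P; the value ejected from row 1 is w(i).

Step i=5: Q has 5 at row 1, column 4; remove that cell from P, ejecting 5. So w(5) = 5. P is now [[1, 2, 3], [4]].
Step i=4: Q has 4 at row 1, column 3; remove that cell from P, ejecting 3. So w(4) = 3. P is now [[1, 2], [4]].
Step i=3: Q has 3 at row 2, column 1; remove 4 from row 2 of P and reverse-bump: 4 enters row 1 and ejects 2. So w(3) = 2. P is now [[1, 4]].
Step i=2: Q has 2 at row 1, column 2; remove that cell from P, ejecting 4. So w(2) = 4. P is now [[1]].
Step i=1: Q has 1 at row 1, column 1; remove that cell from P, ejecting 1. So w(1) = 1. P is now [].

So w = 1 4 2 3 5.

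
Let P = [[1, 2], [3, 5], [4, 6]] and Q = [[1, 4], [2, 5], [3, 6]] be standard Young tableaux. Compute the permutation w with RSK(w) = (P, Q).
4 3 1 6 5 2

Reverse the RSK construction: for i from n down to 1, find the cell of Q containing i, remove the entry at that cell from P, and reverse-bump it up through P; the value ejected from row 1 is w(i).

Step i=6: Q has 6 at row 3, column 2; remove 6 from row 3 of P and reverse-bump: 6 enters row 2 and ejects 5; 5 enters row 1 and ejects 2. So w(6) = 2. P is now [[1, 5], [3, 6], [4]].
Step i=5: Q has 5 at row 2, column 2; remove 6 from row 2 of P and reverse-bump: 6 enters row 1 and ejects 5. So w(5) = 5. P is now [[1, 6], [3], [4]].
Step i=4: Q has 4 at row 1, column 2; remove that cell from P, ejecting 6. So w(4) = 6. P is now [[1], [3], [4]].
Step i=3: Q has 3 at row 3, column 1; remove 4 from row 3 of P and reverse-bump: 4 enters row 2 and ejects 3; 3 enters row 1 and ejects 1. So w(3) = 1. P is now [[3], [4]].
Step i=2: Q has 2 at row 2, column 1; remove 4 from row 2 of P and reverse-bump: 4 enters row 1 and ejects 3. So w(2) = 3. P is now [[4]].
Step i=1: Q has 1 at row 1, column 1; remove that cell from P, ejecting 4. So w(1) = 4. P is now [].

So w = 4 3 1 6 5 2.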